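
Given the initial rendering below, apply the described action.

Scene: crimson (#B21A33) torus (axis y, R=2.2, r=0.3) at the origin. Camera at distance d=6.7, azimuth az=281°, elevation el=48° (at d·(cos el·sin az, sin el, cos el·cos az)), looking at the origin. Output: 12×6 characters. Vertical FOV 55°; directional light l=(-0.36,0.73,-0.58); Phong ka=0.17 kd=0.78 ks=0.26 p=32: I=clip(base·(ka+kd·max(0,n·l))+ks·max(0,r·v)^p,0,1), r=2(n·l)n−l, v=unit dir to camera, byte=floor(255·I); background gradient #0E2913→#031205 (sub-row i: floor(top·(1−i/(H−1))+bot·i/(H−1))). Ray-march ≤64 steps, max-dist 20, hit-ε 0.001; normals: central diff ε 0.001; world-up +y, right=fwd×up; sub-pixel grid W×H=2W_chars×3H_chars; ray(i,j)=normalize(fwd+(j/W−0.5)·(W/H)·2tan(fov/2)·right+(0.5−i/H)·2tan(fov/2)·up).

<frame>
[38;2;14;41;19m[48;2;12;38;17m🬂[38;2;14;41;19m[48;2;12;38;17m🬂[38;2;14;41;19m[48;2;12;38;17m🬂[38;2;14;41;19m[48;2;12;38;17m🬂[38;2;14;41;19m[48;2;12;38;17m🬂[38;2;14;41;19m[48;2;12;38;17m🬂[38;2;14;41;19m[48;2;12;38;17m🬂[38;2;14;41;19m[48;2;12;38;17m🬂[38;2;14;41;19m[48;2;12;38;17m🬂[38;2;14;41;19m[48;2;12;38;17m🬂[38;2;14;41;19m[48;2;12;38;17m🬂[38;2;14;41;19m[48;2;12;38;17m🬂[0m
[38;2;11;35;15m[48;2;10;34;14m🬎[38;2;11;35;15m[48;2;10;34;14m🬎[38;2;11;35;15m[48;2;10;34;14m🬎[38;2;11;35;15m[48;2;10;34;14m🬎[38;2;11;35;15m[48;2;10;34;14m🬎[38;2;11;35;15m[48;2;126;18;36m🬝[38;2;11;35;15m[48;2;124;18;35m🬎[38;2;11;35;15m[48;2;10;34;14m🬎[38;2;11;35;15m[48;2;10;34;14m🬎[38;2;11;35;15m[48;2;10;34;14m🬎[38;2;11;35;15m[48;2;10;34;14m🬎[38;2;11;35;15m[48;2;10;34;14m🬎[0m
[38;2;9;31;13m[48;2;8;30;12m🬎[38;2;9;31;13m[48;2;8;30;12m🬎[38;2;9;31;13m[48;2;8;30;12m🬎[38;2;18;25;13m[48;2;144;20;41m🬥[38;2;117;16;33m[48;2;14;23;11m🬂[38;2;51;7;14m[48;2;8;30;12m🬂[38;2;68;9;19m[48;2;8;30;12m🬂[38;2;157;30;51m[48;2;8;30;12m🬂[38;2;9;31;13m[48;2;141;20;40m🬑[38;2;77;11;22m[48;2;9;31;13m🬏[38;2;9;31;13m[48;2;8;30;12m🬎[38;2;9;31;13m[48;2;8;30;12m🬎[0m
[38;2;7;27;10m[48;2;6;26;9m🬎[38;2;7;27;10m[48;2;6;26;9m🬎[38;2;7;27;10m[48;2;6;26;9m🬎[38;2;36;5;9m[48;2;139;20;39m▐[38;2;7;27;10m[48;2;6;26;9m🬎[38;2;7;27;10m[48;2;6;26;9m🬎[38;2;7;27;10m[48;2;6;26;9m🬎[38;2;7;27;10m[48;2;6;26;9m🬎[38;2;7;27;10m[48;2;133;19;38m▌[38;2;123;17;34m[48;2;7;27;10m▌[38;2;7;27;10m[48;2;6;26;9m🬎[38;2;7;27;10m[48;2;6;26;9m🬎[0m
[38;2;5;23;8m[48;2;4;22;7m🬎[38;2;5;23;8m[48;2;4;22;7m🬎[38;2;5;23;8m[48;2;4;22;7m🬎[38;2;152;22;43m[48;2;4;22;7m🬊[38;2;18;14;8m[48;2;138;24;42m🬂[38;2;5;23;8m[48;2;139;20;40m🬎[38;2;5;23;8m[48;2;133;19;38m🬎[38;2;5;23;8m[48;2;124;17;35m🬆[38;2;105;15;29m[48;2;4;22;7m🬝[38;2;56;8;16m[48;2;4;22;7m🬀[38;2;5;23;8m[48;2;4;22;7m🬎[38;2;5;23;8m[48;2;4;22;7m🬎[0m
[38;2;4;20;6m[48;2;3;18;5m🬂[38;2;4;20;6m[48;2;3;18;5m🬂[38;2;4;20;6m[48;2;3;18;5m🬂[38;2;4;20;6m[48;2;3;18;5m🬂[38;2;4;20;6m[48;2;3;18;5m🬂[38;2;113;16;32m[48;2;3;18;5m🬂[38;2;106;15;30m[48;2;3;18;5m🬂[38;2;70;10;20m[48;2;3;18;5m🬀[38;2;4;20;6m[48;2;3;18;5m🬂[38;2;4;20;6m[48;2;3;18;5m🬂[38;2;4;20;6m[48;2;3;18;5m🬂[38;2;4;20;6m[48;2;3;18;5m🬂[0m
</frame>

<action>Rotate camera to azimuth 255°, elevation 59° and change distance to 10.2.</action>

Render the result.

<frame>
[38;2;14;41;19m[48;2;12;38;17m🬂[38;2;14;41;19m[48;2;12;38;17m🬂[38;2;14;41;19m[48;2;12;38;17m🬂[38;2;14;41;19m[48;2;12;38;17m🬂[38;2;14;41;19m[48;2;12;38;17m🬂[38;2;14;41;19m[48;2;12;38;17m🬂[38;2;14;41;19m[48;2;12;38;17m🬂[38;2;14;41;19m[48;2;12;38;17m🬂[38;2;14;41;19m[48;2;12;38;17m🬂[38;2;14;41;19m[48;2;12;38;17m🬂[38;2;14;41;19m[48;2;12;38;17m🬂[38;2;14;41;19m[48;2;12;38;17m🬂[0m
[38;2;11;35;15m[48;2;10;34;14m🬎[38;2;11;35;15m[48;2;10;34;14m🬎[38;2;11;35;15m[48;2;10;34;14m🬎[38;2;11;35;15m[48;2;10;34;14m🬎[38;2;11;35;15m[48;2;10;34;14m🬎[38;2;11;35;15m[48;2;10;34;14m🬎[38;2;11;35;15m[48;2;10;34;14m🬎[38;2;11;35;15m[48;2;10;34;14m🬎[38;2;11;35;15m[48;2;10;34;14m🬎[38;2;11;35;15m[48;2;10;34;14m🬎[38;2;11;35;15m[48;2;10;34;14m🬎[38;2;11;35;15m[48;2;10;34;14m🬎[0m
[38;2;9;31;13m[48;2;8;30;12m🬎[38;2;9;31;13m[48;2;8;30;12m🬎[38;2;9;31;13m[48;2;8;30;12m🬎[38;2;9;31;13m[48;2;8;30;12m🬎[38;2;132;19;37m[48;2;13;25;12m🬇[38;2;138;20;39m[48;2;19;26;13m🬁[38;2;148;21;42m[48;2;8;30;12m🬂[38;2;9;31;13m[48;2;137;20;39m🬒[38;2;9;31;13m[48;2;8;30;12m🬎[38;2;9;31;13m[48;2;8;30;12m🬎[38;2;9;31;13m[48;2;8;30;12m🬎[38;2;9;31;13m[48;2;8;30;12m🬎[0m
[38;2;7;27;10m[48;2;6;26;9m🬎[38;2;7;27;10m[48;2;6;26;9m🬎[38;2;7;27;10m[48;2;6;26;9m🬎[38;2;7;27;10m[48;2;6;26;9m🬎[38;2;139;20;39m[48;2;7;27;10m🬣[38;2;7;27;10m[48;2;6;26;9m🬎[38;2;7;27;10m[48;2;6;26;9m🬎[38;2;7;27;10m[48;2;130;18;37m🬝[38;2;103;14;29m[48;2;6;26;9m🬄[38;2;7;27;10m[48;2;6;26;9m🬎[38;2;7;27;10m[48;2;6;26;9m🬎[38;2;7;27;10m[48;2;6;26;9m🬎[0m
[38;2;5;23;8m[48;2;4;22;7m🬎[38;2;5;23;8m[48;2;4;22;7m🬎[38;2;5;23;8m[48;2;4;22;7m🬎[38;2;5;23;8m[48;2;4;22;7m🬎[38;2;154;22;44m[48;2;4;22;7m🬁[38;2;137;19;38m[48;2;20;19;10m🬈[38;2;110;15;31m[48;2;4;22;7m🬍[38;2;105;15;29m[48;2;4;22;7m🬂[38;2;5;23;8m[48;2;4;22;7m🬎[38;2;5;23;8m[48;2;4;22;7m🬎[38;2;5;23;8m[48;2;4;22;7m🬎[38;2;5;23;8m[48;2;4;22;7m🬎[0m
[38;2;4;20;6m[48;2;3;18;5m🬂[38;2;4;20;6m[48;2;3;18;5m🬂[38;2;4;20;6m[48;2;3;18;5m🬂[38;2;4;20;6m[48;2;3;18;5m🬂[38;2;4;20;6m[48;2;3;18;5m🬂[38;2;4;20;6m[48;2;3;18;5m🬂[38;2;4;20;6m[48;2;3;18;5m🬂[38;2;4;20;6m[48;2;3;18;5m🬂[38;2;4;20;6m[48;2;3;18;5m🬂[38;2;4;20;6m[48;2;3;18;5m🬂[38;2;4;20;6m[48;2;3;18;5m🬂[38;2;4;20;6m[48;2;3;18;5m🬂[0m
</frame>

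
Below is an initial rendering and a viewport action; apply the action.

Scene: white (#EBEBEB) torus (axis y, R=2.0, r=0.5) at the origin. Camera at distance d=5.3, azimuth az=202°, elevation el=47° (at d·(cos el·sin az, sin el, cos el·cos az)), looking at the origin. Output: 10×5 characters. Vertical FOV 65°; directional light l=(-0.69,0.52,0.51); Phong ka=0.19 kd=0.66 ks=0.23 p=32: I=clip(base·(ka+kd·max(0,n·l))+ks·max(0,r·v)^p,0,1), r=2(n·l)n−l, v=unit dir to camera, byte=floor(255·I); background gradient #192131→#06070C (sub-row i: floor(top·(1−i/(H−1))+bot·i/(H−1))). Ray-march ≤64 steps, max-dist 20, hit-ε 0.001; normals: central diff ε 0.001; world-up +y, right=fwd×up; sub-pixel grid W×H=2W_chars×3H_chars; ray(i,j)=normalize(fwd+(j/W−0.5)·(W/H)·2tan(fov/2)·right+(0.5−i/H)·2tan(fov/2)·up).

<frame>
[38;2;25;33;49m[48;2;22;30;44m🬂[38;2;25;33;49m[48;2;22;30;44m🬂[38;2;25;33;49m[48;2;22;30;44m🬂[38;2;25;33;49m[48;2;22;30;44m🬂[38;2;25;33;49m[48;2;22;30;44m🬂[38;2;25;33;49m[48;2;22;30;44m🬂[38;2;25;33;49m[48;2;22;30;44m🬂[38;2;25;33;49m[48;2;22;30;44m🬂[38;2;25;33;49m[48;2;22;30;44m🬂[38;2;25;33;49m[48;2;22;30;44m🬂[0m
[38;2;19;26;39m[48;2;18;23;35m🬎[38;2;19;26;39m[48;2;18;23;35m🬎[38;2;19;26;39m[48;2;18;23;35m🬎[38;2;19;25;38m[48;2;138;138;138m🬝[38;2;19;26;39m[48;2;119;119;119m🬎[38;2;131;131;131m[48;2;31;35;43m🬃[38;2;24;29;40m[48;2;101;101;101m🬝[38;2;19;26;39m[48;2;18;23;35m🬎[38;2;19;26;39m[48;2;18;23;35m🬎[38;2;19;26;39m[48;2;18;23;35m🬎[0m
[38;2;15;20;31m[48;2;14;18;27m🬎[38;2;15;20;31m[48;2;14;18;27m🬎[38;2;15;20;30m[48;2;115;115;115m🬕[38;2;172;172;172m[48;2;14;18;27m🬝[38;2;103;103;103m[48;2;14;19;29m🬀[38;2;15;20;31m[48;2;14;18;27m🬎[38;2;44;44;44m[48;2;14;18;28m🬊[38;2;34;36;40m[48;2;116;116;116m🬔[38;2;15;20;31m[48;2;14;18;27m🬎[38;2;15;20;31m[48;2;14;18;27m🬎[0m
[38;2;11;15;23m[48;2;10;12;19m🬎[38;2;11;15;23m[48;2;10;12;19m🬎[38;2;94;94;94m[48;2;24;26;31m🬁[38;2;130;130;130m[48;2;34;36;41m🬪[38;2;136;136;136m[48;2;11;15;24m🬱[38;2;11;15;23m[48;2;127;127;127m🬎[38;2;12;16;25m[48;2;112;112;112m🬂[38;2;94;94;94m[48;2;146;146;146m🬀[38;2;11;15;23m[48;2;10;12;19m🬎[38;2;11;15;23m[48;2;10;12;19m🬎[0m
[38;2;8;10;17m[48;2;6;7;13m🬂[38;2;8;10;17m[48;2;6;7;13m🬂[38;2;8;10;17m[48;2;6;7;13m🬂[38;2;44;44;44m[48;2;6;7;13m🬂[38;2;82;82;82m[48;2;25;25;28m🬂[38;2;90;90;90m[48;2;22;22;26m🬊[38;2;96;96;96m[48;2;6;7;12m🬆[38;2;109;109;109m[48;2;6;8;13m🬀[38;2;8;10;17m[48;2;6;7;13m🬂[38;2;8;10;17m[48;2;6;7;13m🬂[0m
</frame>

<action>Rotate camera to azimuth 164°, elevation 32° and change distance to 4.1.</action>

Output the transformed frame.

<frame>
[38;2;25;33;49m[48;2;22;30;44m🬂[38;2;25;33;49m[48;2;22;30;44m🬂[38;2;25;33;49m[48;2;22;30;44m🬂[38;2;25;33;49m[48;2;22;30;44m🬂[38;2;25;33;49m[48;2;22;30;44m🬂[38;2;25;33;49m[48;2;22;30;44m🬂[38;2;25;33;49m[48;2;22;30;44m🬂[38;2;25;33;49m[48;2;22;30;44m🬂[38;2;25;33;49m[48;2;22;30;44m🬂[38;2;25;33;49m[48;2;22;30;44m🬂[0m
[38;2;19;26;39m[48;2;18;23;35m🬎[38;2;19;26;39m[48;2;18;23;35m🬎[38;2;19;26;39m[48;2;18;23;35m🬎[38;2;19;26;39m[48;2;117;117;117m🬎[38;2;24;29;40m[48;2;75;75;75m🬬[38;2;19;26;39m[48;2;44;44;44m🬎[38;2;19;26;39m[48;2;51;51;51m🬎[38;2;129;129;129m[48;2;19;25;38m🬏[38;2;19;26;39m[48;2;18;23;35m🬎[38;2;19;26;39m[48;2;18;23;35m🬎[0m
[38;2;15;20;31m[48;2;14;18;27m🬎[38;2;22;26;35m[48;2;109;109;109m🬕[38;2;135;135;135m[48;2;170;170;170m🬂[38;2;122;122;122m[48;2;35;37;42m🬄[38;2;44;44;44m[48;2;14;19;28m🬂[38;2;44;44;44m[48;2;14;19;28m🬂[38;2;44;44;44m[48;2;14;18;28m🬊[38;2;36;37;39m[48;2;70;70;70m🬛[38;2;59;62;68m[48;2;153;153;153m🬅[38;2;129;129;129m[48;2;15;20;30m🬏[0m
[38;2;11;15;23m[48;2;10;12;19m🬎[38;2;46;46;46m[48;2;93;93;93m🬺[38;2;144;144;144m[48;2;71;71;71m🬊[38;2;12;16;25m[48;2;127;127;127m🬂[38;2;141;141;141m[48;2;11;15;24m🬱[38;2;11;15;23m[48;2;124;124;124m🬎[38;2;12;16;25m[48;2;134;134;134m🬂[38;2;12;16;25m[48;2;127;127;127m🬀[38;2;157;157;157m[48;2;99;99;99m🬂[38;2;89;89;89m[48;2;11;14;22m▌[0m
[38;2;8;10;17m[48;2;6;7;13m🬂[38;2;44;44;44m[48;2;6;8;13m🬉[38;2;44;44;44m[48;2;6;7;12m🬬[38;2;60;60;60m[48;2;44;44;44m🬁[38;2;73;73;73m[48;2;44;44;44m🬂[38;2;80;80;80m[48;2;44;44;44m🬂[38;2;78;78;78m[48;2;44;44;44m🬂[38;2;70;70;70m[48;2;44;44;44m🬂[38;2;48;48;48m[48;2;6;7;12m🬎[38;2;8;10;17m[48;2;6;7;13m🬂[0m
</frame>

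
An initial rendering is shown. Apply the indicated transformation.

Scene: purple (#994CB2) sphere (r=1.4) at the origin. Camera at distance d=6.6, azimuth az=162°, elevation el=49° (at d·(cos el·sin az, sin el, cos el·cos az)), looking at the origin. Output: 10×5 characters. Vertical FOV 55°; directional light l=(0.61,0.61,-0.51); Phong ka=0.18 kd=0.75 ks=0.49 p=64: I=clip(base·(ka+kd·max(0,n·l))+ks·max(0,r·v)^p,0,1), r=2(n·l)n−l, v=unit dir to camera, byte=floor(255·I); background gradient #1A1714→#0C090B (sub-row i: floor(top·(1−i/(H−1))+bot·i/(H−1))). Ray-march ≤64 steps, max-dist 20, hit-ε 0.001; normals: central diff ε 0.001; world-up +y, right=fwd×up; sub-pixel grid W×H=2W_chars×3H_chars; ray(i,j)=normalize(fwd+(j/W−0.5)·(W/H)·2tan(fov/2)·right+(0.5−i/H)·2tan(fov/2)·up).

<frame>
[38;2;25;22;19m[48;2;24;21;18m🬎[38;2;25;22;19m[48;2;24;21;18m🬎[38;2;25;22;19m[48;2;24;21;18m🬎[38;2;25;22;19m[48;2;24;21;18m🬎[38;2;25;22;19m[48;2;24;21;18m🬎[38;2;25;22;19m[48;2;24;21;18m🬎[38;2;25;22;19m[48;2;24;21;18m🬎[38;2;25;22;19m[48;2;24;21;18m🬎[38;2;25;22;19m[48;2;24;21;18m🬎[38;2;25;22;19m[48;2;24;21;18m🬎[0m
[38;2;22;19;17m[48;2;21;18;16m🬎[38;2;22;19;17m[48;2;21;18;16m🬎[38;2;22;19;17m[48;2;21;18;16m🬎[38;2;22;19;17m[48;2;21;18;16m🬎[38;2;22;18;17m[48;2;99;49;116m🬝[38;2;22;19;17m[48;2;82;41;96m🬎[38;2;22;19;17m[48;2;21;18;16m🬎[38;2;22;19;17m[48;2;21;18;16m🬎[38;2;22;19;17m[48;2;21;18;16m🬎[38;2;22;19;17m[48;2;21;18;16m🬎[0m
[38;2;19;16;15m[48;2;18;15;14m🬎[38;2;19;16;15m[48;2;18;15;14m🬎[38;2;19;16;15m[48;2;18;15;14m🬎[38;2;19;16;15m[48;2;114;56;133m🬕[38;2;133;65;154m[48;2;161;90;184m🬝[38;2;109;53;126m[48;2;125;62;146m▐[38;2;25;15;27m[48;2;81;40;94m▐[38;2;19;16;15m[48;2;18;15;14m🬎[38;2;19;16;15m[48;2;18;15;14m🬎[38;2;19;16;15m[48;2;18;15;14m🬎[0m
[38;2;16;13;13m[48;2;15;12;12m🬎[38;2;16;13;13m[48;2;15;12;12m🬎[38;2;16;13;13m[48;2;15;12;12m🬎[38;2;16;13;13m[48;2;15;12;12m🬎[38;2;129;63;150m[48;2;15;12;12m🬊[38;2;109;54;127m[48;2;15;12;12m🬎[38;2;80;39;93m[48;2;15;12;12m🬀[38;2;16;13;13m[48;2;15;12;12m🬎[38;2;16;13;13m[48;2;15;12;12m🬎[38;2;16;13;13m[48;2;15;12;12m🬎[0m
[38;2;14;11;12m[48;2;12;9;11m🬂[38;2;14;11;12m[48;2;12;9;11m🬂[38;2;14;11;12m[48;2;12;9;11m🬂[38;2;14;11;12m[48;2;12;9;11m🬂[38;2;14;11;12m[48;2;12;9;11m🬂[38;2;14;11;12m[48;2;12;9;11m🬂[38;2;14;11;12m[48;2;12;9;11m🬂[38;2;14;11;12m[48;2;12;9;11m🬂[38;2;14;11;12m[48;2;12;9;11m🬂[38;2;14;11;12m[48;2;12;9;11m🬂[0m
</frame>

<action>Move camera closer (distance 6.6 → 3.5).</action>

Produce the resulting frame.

<frame>
[38;2;25;22;19m[48;2;24;21;18m🬎[38;2;25;22;19m[48;2;24;21;18m🬎[38;2;25;22;19m[48;2;24;21;18m🬎[38;2;25;22;19m[48;2;87;43;101m🬝[38;2;25;22;19m[48;2;100;49;116m🬎[38;2;25;22;19m[48;2;91;45;106m🬎[38;2;29;22;26m[48;2;75;37;88m🬬[38;2;25;22;19m[48;2;24;21;18m🬎[38;2;25;22;19m[48;2;24;21;18m🬎[38;2;25;22;19m[48;2;24;21;18m🬎[0m
[38;2;22;19;17m[48;2;21;18;16m🬎[38;2;22;19;17m[48;2;21;18;16m🬎[38;2;22;18;17m[48;2;121;59;141m🬕[38;2;112;55;131m[48;2;129;64;150m🬂[38;2;117;58;137m[48;2;128;63;149m🬊[38;2;108;53;126m[48;2;120;59;139m🬊[38;2;89;44;104m[48;2;105;52;122m🬊[38;2;36;21;38m[48;2;73;36;85m🬉[38;2;22;19;17m[48;2;21;18;16m🬎[38;2;22;19;17m[48;2;21;18;16m🬎[0m
[38;2;19;16;15m[48;2;18;15;14m🬎[38;2;19;16;15m[48;2;18;15;14m🬎[38;2;126;62;146m[48;2;137;68;160m▌[38;2;137;68;160m[48;2;141;69;164m🬂[38;2;140;72;162m[48;2;210;141;233m🬎[38;2;123;61;144m[48;2;129;64;150m▐[38;2;108;53;125m[48;2;116;58;135m▐[38;2;80;39;93m[48;2;96;47;112m▐[38;2;49;24;57m[48;2;19;16;15m▌[38;2;19;16;15m[48;2;18;15;14m🬎[0m
[38;2;16;13;13m[48;2;15;12;12m🬎[38;2;16;13;13m[48;2;15;12;12m🬎[38;2;131;65;153m[48;2;15;12;12m🬨[38;2;140;69;163m[48;2;136;67;158m🬎[38;2;140;70;163m[48;2;134;66;156m🬆[38;2;129;64;150m[48;2;123;61;144m▌[38;2;116;57;135m[48;2;107;52;124m▌[38;2;90;44;105m[48;2;68;34;80m🬕[38;2;46;23;54m[48;2;15;12;12m🬀[38;2;16;13;13m[48;2;15;12;12m🬎[0m
[38;2;14;11;12m[48;2;12;9;11m🬂[38;2;14;11;12m[48;2;12;9;11m🬂[38;2;14;11;12m[48;2;12;9;11m🬂[38;2;120;59;139m[48;2;12;9;11m🬊[38;2;122;60;143m[48;2;12;9;11m🬎[38;2;113;56;132m[48;2;12;9;11m🬎[38;2;89;44;104m[48;2;12;9;11m🬎[38;2;73;36;85m[48;2;12;9;11m🬀[38;2;14;11;12m[48;2;12;9;11m🬂[38;2;14;11;12m[48;2;12;9;11m🬂[0m
</frame>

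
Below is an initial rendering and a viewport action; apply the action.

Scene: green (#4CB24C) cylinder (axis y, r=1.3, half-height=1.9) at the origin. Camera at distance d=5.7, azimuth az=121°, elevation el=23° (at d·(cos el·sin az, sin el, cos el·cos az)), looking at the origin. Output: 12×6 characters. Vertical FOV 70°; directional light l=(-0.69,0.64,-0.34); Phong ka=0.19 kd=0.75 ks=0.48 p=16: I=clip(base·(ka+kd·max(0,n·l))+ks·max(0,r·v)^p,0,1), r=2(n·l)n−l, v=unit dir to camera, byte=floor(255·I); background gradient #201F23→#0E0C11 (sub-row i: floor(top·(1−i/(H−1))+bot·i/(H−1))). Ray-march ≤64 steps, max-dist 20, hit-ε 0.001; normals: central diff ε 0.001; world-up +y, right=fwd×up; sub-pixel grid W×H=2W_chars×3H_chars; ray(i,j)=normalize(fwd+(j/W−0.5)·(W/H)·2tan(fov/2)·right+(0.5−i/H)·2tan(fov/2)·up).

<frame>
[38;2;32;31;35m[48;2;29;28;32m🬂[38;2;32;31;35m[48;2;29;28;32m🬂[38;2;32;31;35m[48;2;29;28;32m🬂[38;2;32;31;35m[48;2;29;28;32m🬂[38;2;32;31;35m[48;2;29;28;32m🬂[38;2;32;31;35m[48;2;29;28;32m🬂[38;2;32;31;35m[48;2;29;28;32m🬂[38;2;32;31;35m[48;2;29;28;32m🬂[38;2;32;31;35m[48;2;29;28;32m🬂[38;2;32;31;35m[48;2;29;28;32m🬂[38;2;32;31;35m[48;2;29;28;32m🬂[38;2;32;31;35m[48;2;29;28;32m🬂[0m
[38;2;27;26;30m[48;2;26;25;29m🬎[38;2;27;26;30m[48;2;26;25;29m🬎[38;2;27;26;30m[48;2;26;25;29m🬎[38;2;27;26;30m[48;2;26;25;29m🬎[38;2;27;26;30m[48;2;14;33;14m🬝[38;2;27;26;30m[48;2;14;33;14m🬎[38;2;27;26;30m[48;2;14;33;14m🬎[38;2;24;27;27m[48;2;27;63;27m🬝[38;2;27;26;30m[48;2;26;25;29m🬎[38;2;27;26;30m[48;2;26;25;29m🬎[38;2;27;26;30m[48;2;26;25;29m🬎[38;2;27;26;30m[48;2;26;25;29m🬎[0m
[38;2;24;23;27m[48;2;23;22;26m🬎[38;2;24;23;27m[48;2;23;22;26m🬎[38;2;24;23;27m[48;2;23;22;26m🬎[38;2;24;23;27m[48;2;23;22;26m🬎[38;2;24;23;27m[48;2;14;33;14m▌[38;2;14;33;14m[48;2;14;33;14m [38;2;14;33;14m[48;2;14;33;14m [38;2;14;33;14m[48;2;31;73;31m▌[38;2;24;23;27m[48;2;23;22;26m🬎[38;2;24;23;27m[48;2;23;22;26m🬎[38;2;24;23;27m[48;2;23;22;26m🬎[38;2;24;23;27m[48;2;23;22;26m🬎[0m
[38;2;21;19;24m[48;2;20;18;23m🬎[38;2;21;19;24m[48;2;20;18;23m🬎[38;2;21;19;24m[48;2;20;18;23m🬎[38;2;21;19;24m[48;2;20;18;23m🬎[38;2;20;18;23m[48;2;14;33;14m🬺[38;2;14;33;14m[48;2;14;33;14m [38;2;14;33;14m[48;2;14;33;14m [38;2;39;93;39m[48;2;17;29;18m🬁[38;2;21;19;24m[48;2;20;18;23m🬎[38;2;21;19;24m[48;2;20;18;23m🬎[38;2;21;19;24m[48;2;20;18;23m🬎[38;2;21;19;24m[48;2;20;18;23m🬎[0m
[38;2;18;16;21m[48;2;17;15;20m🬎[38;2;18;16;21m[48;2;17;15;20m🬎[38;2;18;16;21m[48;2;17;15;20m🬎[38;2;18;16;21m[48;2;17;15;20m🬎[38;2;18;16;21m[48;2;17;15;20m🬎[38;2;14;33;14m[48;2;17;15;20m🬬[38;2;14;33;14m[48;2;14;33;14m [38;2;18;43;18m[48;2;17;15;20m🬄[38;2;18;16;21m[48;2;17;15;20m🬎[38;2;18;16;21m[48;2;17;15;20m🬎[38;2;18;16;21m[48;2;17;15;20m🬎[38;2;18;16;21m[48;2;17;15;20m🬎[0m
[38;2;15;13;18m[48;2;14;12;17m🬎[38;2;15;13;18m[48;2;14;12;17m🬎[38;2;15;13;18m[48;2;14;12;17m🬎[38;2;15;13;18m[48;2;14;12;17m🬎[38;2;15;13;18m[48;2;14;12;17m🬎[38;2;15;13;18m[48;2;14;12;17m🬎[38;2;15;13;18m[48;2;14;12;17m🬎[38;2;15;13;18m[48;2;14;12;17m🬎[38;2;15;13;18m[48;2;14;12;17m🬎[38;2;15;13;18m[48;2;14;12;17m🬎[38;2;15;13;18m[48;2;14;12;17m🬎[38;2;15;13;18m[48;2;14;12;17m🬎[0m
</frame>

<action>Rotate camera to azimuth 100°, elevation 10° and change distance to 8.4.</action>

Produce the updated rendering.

<frame>
[38;2;32;31;35m[48;2;29;28;32m🬂[38;2;32;31;35m[48;2;29;28;32m🬂[38;2;32;31;35m[48;2;29;28;32m🬂[38;2;32;31;35m[48;2;29;28;32m🬂[38;2;32;31;35m[48;2;29;28;32m🬂[38;2;32;31;35m[48;2;29;28;32m🬂[38;2;32;31;35m[48;2;29;28;32m🬂[38;2;32;31;35m[48;2;29;28;32m🬂[38;2;32;31;35m[48;2;29;28;32m🬂[38;2;32;31;35m[48;2;29;28;32m🬂[38;2;32;31;35m[48;2;29;28;32m🬂[38;2;32;31;35m[48;2;29;28;32m🬂[0m
[38;2;27;26;30m[48;2;26;25;29m🬎[38;2;27;26;30m[48;2;26;25;29m🬎[38;2;27;26;30m[48;2;26;25;29m🬎[38;2;27;26;30m[48;2;26;25;29m🬎[38;2;27;26;30m[48;2;26;25;29m🬎[38;2;27;26;30m[48;2;26;25;29m🬎[38;2;27;26;30m[48;2;26;25;29m🬎[38;2;27;26;30m[48;2;26;25;29m🬎[38;2;27;26;30m[48;2;26;25;29m🬎[38;2;27;26;30m[48;2;26;25;29m🬎[38;2;27;26;30m[48;2;26;25;29m🬎[38;2;27;26;30m[48;2;26;25;29m🬎[0m
[38;2;24;23;27m[48;2;23;22;26m🬎[38;2;24;23;27m[48;2;23;22;26m🬎[38;2;24;23;27m[48;2;23;22;26m🬎[38;2;24;23;27m[48;2;23;22;26m🬎[38;2;24;23;27m[48;2;23;22;26m🬎[38;2;14;33;14m[48;2;14;33;14m [38;2;14;33;14m[48;2;14;33;14m [38;2;25;58;25m[48;2;24;23;27m▌[38;2;24;23;27m[48;2;23;22;26m🬎[38;2;24;23;27m[48;2;23;22;26m🬎[38;2;24;23;27m[48;2;23;22;26m🬎[38;2;24;23;27m[48;2;23;22;26m🬎[0m
[38;2;21;19;24m[48;2;20;18;23m🬎[38;2;21;19;24m[48;2;20;18;23m🬎[38;2;21;19;24m[48;2;20;18;23m🬎[38;2;21;19;24m[48;2;20;18;23m🬎[38;2;21;19;24m[48;2;20;18;23m🬎[38;2;14;33;14m[48;2;20;18;23m🬨[38;2;14;33;14m[48;2;14;33;14m [38;2;29;69;29m[48;2;20;18;23m🬀[38;2;21;19;24m[48;2;20;18;23m🬎[38;2;21;19;24m[48;2;20;18;23m🬎[38;2;21;19;24m[48;2;20;18;23m🬎[38;2;21;19;24m[48;2;20;18;23m🬎[0m
[38;2;18;16;21m[48;2;17;15;20m🬎[38;2;18;16;21m[48;2;17;15;20m🬎[38;2;18;16;21m[48;2;17;15;20m🬎[38;2;18;16;21m[48;2;17;15;20m🬎[38;2;18;16;21m[48;2;17;15;20m🬎[38;2;14;33;14m[48;2;17;15;20m🬁[38;2;14;33;14m[48;2;17;15;20m🬂[38;2;18;16;21m[48;2;17;15;20m🬎[38;2;18;16;21m[48;2;17;15;20m🬎[38;2;18;16;21m[48;2;17;15;20m🬎[38;2;18;16;21m[48;2;17;15;20m🬎[38;2;18;16;21m[48;2;17;15;20m🬎[0m
[38;2;15;13;18m[48;2;14;12;17m🬎[38;2;15;13;18m[48;2;14;12;17m🬎[38;2;15;13;18m[48;2;14;12;17m🬎[38;2;15;13;18m[48;2;14;12;17m🬎[38;2;15;13;18m[48;2;14;12;17m🬎[38;2;15;13;18m[48;2;14;12;17m🬎[38;2;15;13;18m[48;2;14;12;17m🬎[38;2;15;13;18m[48;2;14;12;17m🬎[38;2;15;13;18m[48;2;14;12;17m🬎[38;2;15;13;18m[48;2;14;12;17m🬎[38;2;15;13;18m[48;2;14;12;17m🬎[38;2;15;13;18m[48;2;14;12;17m🬎[0m
</frame>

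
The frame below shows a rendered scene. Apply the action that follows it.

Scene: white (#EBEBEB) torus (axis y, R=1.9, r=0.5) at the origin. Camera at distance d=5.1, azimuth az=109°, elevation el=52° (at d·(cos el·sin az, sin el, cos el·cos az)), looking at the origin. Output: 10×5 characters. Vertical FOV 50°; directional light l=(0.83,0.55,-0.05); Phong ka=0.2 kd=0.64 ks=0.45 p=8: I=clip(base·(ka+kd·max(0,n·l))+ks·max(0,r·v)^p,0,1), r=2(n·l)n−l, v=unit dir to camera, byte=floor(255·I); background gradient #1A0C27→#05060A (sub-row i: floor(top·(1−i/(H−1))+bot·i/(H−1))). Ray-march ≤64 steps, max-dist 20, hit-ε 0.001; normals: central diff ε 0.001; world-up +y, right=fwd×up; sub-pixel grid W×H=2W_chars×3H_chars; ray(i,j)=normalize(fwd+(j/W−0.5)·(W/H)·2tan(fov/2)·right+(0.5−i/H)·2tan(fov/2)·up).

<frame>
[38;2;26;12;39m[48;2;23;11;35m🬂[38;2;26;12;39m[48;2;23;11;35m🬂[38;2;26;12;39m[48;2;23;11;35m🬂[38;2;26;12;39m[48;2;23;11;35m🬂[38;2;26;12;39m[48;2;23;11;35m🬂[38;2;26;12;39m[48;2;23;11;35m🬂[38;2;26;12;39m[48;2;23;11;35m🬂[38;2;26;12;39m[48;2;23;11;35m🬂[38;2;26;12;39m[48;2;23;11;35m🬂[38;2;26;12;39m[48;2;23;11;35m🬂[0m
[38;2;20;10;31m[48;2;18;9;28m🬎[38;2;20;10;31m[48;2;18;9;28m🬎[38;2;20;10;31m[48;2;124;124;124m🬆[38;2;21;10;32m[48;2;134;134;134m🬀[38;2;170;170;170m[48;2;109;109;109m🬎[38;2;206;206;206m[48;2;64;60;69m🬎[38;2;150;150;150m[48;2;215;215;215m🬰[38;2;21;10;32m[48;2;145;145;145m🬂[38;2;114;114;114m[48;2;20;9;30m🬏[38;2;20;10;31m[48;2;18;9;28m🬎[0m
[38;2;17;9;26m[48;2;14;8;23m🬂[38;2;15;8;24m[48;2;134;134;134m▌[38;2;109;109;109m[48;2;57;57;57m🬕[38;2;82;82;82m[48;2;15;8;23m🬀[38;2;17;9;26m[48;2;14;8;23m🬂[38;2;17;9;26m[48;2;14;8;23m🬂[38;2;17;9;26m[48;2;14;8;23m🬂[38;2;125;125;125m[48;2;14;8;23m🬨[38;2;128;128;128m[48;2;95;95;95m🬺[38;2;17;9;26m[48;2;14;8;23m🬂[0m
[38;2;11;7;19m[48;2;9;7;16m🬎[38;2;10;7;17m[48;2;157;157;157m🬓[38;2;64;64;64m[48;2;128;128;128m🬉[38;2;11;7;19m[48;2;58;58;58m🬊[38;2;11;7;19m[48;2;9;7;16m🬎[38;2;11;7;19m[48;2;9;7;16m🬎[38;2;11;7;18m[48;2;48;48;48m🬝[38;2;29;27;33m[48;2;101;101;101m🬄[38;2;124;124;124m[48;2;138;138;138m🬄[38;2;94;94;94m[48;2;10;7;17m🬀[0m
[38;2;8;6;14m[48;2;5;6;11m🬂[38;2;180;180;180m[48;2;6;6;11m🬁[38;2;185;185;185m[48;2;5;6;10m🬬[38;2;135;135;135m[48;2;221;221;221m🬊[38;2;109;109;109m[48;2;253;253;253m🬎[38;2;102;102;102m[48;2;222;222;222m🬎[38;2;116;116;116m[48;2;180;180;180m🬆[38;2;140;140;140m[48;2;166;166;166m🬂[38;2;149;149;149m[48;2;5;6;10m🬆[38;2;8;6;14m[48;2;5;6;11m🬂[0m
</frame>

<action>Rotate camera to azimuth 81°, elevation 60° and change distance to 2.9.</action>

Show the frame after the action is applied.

<frame>
[38;2;25;11;38m[48;2;113;113;113m🬆[38;2;26;12;39m[48;2;143;143;143m🬀[38;2;148;148;148m[48;2;182;182;182m🬂[38;2;185;185;185m[48;2;236;236;236m🬰[38;2;255;255;255m[48;2;192;192;192m🬋[38;2;236;236;236m[48;2;180;180;180m🬌[38;2;202;202;202m[48;2;171;171;171m🬋[38;2;156;156;156m[48;2;173;173;173m🬸[38;2;114;114;114m[48;2;144;144;144m🬁[38;2;26;12;39m[48;2;127;127;127m🬂[0m
[38;2;140;140;140m[48;2;149;149;149m🬲[38;2;157;157;157m[48;2;133;133;133m🬎[38;2;144;144;144m[48;2;18;9;28m🬝[38;2;152;152;152m[48;2;19;9;29m🬂[38;2;101;101;101m[48;2;19;9;29m🬀[38;2;20;10;31m[48;2;18;9;28m🬎[38;2;102;102;102m[48;2;19;9;29m🬂[38;2;116;116;116m[48;2;18;9;28m🬊[38;2;118;118;118m[48;2;70;70;70m🬎[38;2;124;124;124m[48;2;97;97;97m🬎[0m
[38;2;125;125;125m[48;2;103;103;103m🬆[38;2;94;94;94m[48;2;14;8;23m🬕[38;2;17;9;26m[48;2;14;8;23m🬂[38;2;17;9;26m[48;2;14;8;23m🬂[38;2;17;9;26m[48;2;14;8;23m🬂[38;2;17;9;26m[48;2;14;8;23m🬂[38;2;17;9;26m[48;2;14;8;23m🬂[38;2;17;9;26m[48;2;14;8;23m🬂[38;2;47;47;47m[48;2;15;8;23m🬁[38;2;75;75;75m[48;2;51;51;51m🬂[0m
[38;2;90;90;90m[48;2;68;68;68m▌[38;2;47;47;47m[48;2;10;7;18m▌[38;2;11;7;19m[48;2;9;7;16m🬎[38;2;11;7;19m[48;2;9;7;16m🬎[38;2;11;7;19m[48;2;9;7;16m🬎[38;2;11;7;19m[48;2;9;7;16m🬎[38;2;11;7;19m[48;2;9;7;16m🬎[38;2;11;7;19m[48;2;9;7;16m🬎[38;2;11;7;19m[48;2;9;7;16m🬎[38;2;47;47;47m[48;2;47;47;47m [0m
[38;2;64;64;64m[48;2;86;86;86m▐[38;2;47;47;47m[48;2;8;6;14m🬺[38;2;47;47;47m[48;2;6;6;12m🬏[38;2;8;6;14m[48;2;5;6;11m🬂[38;2;8;6;14m[48;2;5;6;11m🬂[38;2;8;6;14m[48;2;5;6;11m🬂[38;2;8;6;14m[48;2;5;6;11m🬂[38;2;8;6;14m[48;2;5;6;11m🬂[38;2;7;6;13m[48;2;47;47;47m🬆[38;2;47;47;47m[48;2;48;48;48m🬝[0m
</frame>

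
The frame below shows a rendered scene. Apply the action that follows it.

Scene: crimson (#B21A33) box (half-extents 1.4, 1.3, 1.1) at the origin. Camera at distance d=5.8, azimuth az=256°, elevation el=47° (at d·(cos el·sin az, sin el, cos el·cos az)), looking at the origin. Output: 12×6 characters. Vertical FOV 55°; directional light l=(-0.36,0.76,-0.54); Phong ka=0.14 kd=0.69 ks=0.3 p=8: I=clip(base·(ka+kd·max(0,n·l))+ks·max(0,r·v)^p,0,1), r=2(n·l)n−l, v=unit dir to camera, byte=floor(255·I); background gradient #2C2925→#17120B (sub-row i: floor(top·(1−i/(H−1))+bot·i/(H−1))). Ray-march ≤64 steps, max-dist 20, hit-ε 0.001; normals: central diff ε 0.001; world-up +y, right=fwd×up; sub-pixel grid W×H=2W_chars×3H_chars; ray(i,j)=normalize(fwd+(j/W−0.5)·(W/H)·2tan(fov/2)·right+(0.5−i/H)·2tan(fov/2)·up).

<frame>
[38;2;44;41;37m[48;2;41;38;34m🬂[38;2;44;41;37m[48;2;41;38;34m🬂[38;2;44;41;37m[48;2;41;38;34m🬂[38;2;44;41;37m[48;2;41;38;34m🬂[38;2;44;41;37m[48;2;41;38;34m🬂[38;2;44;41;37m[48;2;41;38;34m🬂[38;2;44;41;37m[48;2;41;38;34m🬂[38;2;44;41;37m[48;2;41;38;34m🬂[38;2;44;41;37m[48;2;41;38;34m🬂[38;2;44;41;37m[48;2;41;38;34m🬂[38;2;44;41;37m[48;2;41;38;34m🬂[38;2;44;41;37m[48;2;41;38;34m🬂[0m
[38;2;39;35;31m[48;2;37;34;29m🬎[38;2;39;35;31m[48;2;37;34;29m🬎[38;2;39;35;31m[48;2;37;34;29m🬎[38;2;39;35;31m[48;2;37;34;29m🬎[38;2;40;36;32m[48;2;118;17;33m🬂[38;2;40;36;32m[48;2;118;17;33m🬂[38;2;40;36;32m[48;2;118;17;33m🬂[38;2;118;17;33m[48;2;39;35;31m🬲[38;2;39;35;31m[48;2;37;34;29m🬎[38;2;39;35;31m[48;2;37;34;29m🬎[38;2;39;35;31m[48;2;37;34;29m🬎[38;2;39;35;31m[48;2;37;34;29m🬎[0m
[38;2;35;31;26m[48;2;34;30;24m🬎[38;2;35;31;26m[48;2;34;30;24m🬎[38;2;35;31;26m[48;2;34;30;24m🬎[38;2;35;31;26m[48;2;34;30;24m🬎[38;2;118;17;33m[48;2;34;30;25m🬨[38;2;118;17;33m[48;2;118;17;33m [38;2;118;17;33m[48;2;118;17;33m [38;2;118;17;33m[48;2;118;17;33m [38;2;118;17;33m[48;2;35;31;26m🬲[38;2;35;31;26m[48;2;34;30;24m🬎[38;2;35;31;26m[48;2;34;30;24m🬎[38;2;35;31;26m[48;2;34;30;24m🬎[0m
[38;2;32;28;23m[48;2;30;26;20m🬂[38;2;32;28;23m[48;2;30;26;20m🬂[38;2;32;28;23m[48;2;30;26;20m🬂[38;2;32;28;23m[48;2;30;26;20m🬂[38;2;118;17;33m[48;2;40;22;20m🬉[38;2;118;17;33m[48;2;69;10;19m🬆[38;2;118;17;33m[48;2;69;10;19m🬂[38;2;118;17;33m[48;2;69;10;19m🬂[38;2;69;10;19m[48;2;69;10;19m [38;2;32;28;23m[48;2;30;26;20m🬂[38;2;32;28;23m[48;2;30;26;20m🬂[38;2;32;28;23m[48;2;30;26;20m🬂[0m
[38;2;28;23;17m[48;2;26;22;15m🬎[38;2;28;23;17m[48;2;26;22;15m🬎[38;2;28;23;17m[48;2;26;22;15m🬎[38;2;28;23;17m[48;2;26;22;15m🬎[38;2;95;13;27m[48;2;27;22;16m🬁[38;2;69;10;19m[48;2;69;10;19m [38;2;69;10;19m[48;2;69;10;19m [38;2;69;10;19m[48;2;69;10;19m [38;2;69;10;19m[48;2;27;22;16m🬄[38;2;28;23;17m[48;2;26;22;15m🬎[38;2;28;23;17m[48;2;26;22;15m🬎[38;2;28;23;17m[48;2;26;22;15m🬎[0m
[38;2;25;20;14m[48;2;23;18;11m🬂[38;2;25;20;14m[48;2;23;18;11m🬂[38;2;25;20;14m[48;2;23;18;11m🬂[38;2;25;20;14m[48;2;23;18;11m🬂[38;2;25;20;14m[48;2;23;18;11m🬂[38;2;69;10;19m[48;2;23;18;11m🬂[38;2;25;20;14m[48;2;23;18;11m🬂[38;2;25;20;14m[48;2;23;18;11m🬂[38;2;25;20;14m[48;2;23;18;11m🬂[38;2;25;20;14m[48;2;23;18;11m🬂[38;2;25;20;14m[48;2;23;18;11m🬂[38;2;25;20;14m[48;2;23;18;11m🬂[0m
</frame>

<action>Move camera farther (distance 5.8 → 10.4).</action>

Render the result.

<frame>
[38;2;44;41;37m[48;2;41;38;34m🬂[38;2;44;41;37m[48;2;41;38;34m🬂[38;2;44;41;37m[48;2;41;38;34m🬂[38;2;44;41;37m[48;2;41;38;34m🬂[38;2;44;41;37m[48;2;41;38;34m🬂[38;2;44;41;37m[48;2;41;38;34m🬂[38;2;44;41;37m[48;2;41;38;34m🬂[38;2;44;41;37m[48;2;41;38;34m🬂[38;2;44;41;37m[48;2;41;38;34m🬂[38;2;44;41;37m[48;2;41;38;34m🬂[38;2;44;41;37m[48;2;41;38;34m🬂[38;2;44;41;37m[48;2;41;38;34m🬂[0m
[38;2;39;35;31m[48;2;37;34;29m🬎[38;2;39;35;31m[48;2;37;34;29m🬎[38;2;39;35;31m[48;2;37;34;29m🬎[38;2;39;35;31m[48;2;37;34;29m🬎[38;2;39;35;31m[48;2;37;34;29m🬎[38;2;39;35;31m[48;2;37;34;29m🬎[38;2;39;35;31m[48;2;37;34;29m🬎[38;2;39;35;31m[48;2;37;34;29m🬎[38;2;39;35;31m[48;2;37;34;29m🬎[38;2;39;35;31m[48;2;37;34;29m🬎[38;2;39;35;31m[48;2;37;34;29m🬎[38;2;39;35;31m[48;2;37;34;29m🬎[0m
[38;2;35;31;26m[48;2;34;30;24m🬎[38;2;35;31;26m[48;2;34;30;24m🬎[38;2;35;31;26m[48;2;34;30;24m🬎[38;2;35;31;26m[48;2;34;30;24m🬎[38;2;35;31;26m[48;2;34;30;24m🬎[38;2;36;32;27m[48;2;112;16;31m🬀[38;2;118;17;33m[48;2;118;17;33m [38;2;118;17;33m[48;2;35;31;26m🬏[38;2;35;31;26m[48;2;34;30;24m🬎[38;2;35;31;26m[48;2;34;30;24m🬎[38;2;35;31;26m[48;2;34;30;24m🬎[38;2;35;31;26m[48;2;34;30;24m🬎[0m
[38;2;32;28;23m[48;2;30;26;20m🬂[38;2;32;28;23m[48;2;30;26;20m🬂[38;2;32;28;23m[48;2;30;26;20m🬂[38;2;32;28;23m[48;2;30;26;20m🬂[38;2;32;28;23m[48;2;30;26;20m🬂[38;2;118;17;33m[48;2;46;20;20m🬁[38;2;118;17;33m[48;2;69;10;19m🬂[38;2;69;10;19m[48;2;31;27;21m▌[38;2;32;28;23m[48;2;30;26;20m🬂[38;2;32;28;23m[48;2;30;26;20m🬂[38;2;32;28;23m[48;2;30;26;20m🬂[38;2;32;28;23m[48;2;30;26;20m🬂[0m
[38;2;28;23;17m[48;2;26;22;15m🬎[38;2;28;23;17m[48;2;26;22;15m🬎[38;2;28;23;17m[48;2;26;22;15m🬎[38;2;28;23;17m[48;2;26;22;15m🬎[38;2;28;23;17m[48;2;26;22;15m🬎[38;2;69;10;19m[48;2;27;22;16m🬁[38;2;69;10;19m[48;2;26;22;16m🬂[38;2;28;23;17m[48;2;26;22;15m🬎[38;2;28;23;17m[48;2;26;22;15m🬎[38;2;28;23;17m[48;2;26;22;15m🬎[38;2;28;23;17m[48;2;26;22;15m🬎[38;2;28;23;17m[48;2;26;22;15m🬎[0m
[38;2;25;20;14m[48;2;23;18;11m🬂[38;2;25;20;14m[48;2;23;18;11m🬂[38;2;25;20;14m[48;2;23;18;11m🬂[38;2;25;20;14m[48;2;23;18;11m🬂[38;2;25;20;14m[48;2;23;18;11m🬂[38;2;25;20;14m[48;2;23;18;11m🬂[38;2;25;20;14m[48;2;23;18;11m🬂[38;2;25;20;14m[48;2;23;18;11m🬂[38;2;25;20;14m[48;2;23;18;11m🬂[38;2;25;20;14m[48;2;23;18;11m🬂[38;2;25;20;14m[48;2;23;18;11m🬂[38;2;25;20;14m[48;2;23;18;11m🬂[0m
</frame>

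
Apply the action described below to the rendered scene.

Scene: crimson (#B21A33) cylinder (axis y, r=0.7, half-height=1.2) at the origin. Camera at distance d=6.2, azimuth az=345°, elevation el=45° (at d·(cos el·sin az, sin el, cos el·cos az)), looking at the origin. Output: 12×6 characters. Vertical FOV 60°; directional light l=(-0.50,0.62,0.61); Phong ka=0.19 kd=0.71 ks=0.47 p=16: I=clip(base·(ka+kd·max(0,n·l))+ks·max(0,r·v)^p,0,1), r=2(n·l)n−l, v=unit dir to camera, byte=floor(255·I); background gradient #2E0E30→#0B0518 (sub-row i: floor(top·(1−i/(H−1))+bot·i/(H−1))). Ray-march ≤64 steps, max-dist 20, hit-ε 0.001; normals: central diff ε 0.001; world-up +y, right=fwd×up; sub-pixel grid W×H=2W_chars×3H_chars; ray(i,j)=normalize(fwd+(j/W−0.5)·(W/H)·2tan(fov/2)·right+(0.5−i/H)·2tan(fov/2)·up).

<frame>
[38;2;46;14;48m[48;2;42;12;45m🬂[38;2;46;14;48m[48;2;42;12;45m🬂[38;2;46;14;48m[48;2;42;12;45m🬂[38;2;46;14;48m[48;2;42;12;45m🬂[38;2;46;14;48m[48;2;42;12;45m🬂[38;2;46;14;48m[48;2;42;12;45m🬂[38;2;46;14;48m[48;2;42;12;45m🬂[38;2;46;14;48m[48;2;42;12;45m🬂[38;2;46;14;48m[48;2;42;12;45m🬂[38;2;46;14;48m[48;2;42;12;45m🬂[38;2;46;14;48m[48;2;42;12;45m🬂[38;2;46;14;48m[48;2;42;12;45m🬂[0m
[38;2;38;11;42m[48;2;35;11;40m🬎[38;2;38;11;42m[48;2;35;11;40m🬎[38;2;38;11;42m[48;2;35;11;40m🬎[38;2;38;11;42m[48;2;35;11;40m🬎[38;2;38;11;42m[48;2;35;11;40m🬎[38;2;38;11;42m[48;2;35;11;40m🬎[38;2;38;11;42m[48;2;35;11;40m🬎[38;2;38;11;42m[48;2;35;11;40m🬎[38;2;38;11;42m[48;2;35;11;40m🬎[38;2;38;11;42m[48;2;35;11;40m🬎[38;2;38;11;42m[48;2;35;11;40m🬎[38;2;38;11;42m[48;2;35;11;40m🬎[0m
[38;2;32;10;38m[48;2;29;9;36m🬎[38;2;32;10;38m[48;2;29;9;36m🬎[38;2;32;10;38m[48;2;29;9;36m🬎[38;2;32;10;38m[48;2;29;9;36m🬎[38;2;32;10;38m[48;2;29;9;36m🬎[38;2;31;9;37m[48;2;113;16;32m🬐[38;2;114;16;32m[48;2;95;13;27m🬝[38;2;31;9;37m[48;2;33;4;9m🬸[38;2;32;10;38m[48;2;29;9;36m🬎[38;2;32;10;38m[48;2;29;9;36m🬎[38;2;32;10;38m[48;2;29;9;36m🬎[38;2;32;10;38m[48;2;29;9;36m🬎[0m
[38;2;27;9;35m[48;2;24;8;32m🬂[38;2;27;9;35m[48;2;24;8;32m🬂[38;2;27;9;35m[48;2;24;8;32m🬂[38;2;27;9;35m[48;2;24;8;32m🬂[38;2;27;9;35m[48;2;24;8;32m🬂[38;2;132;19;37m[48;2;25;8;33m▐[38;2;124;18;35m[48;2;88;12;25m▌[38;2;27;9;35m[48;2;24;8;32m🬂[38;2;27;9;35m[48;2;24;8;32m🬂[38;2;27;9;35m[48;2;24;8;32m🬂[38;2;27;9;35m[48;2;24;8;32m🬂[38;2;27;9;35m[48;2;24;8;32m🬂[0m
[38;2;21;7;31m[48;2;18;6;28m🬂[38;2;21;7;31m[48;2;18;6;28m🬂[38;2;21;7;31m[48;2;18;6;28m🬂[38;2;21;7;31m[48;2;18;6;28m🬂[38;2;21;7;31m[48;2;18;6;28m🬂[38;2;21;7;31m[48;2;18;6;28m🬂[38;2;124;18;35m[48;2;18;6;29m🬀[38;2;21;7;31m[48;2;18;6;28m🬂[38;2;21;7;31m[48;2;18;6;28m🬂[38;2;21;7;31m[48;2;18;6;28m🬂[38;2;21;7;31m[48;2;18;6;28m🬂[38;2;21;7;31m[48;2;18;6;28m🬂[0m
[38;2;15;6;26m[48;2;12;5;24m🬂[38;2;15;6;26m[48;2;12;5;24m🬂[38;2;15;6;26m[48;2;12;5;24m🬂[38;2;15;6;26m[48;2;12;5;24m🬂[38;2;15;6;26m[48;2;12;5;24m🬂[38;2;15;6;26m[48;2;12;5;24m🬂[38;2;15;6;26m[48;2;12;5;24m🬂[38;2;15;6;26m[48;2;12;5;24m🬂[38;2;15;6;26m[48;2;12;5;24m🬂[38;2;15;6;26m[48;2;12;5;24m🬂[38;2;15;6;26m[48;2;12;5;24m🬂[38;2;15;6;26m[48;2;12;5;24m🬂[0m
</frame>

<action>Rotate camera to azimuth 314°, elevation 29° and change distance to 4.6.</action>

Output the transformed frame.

<frame>
[38;2;46;14;48m[48;2;42;12;45m🬂[38;2;46;14;48m[48;2;42;12;45m🬂[38;2;46;14;48m[48;2;42;12;45m🬂[38;2;46;14;48m[48;2;42;12;45m🬂[38;2;46;14;48m[48;2;42;12;45m🬂[38;2;46;14;48m[48;2;42;12;45m🬂[38;2;46;14;48m[48;2;42;12;45m🬂[38;2;46;14;48m[48;2;42;12;45m🬂[38;2;46;14;48m[48;2;42;12;45m🬂[38;2;46;14;48m[48;2;42;12;45m🬂[38;2;46;14;48m[48;2;42;12;45m🬂[38;2;46;14;48m[48;2;42;12;45m🬂[0m
[38;2;38;11;42m[48;2;35;11;40m🬎[38;2;38;11;42m[48;2;35;11;40m🬎[38;2;38;11;42m[48;2;35;11;40m🬎[38;2;38;11;42m[48;2;35;11;40m🬎[38;2;38;11;42m[48;2;35;11;40m🬎[38;2;38;11;42m[48;2;112;16;32m🬎[38;2;38;11;42m[48;2;112;16;32m🬎[38;2;112;16;32m[48;2;37;11;42m🬏[38;2;38;11;42m[48;2;35;11;40m🬎[38;2;38;11;42m[48;2;35;11;40m🬎[38;2;38;11;42m[48;2;35;11;40m🬎[38;2;38;11;42m[48;2;35;11;40m🬎[0m
[38;2;32;10;38m[48;2;29;9;36m🬎[38;2;32;10;38m[48;2;29;9;36m🬎[38;2;32;10;38m[48;2;29;9;36m🬎[38;2;32;10;38m[48;2;29;9;36m🬎[38;2;32;10;38m[48;2;29;9;36m🬎[38;2;123;17;35m[48;2;97;13;27m▐[38;2;132;19;38m[48;2;130;19;37m▌[38;2;113;16;32m[48;2;31;9;37m▌[38;2;32;10;38m[48;2;29;9;36m🬎[38;2;32;10;38m[48;2;29;9;36m🬎[38;2;32;10;38m[48;2;29;9;36m🬎[38;2;32;10;38m[48;2;29;9;36m🬎[0m
[38;2;27;9;35m[48;2;24;8;32m🬂[38;2;27;9;35m[48;2;24;8;32m🬂[38;2;27;9;35m[48;2;24;8;32m🬂[38;2;27;9;35m[48;2;24;8;32m🬂[38;2;27;9;35m[48;2;24;8;32m🬂[38;2;121;17;34m[48;2;86;12;24m▐[38;2;132;19;38m[48;2;129;18;37m▌[38;2;104;14;29m[48;2;25;8;33m▌[38;2;27;9;35m[48;2;24;8;32m🬂[38;2;27;9;35m[48;2;24;8;32m🬂[38;2;27;9;35m[48;2;24;8;32m🬂[38;2;27;9;35m[48;2;24;8;32m🬂[0m
[38;2;21;7;31m[48;2;18;6;28m🬂[38;2;21;7;31m[48;2;18;6;28m🬂[38;2;21;7;31m[48;2;18;6;28m🬂[38;2;21;7;31m[48;2;18;6;28m🬂[38;2;21;7;31m[48;2;18;6;28m🬂[38;2;104;14;29m[48;2;17;6;28m🬊[38;2;130;18;37m[48;2;17;6;28m🬎[38;2;94;13;27m[48;2;18;6;29m🬀[38;2;21;7;31m[48;2;18;6;28m🬂[38;2;21;7;31m[48;2;18;6;28m🬂[38;2;21;7;31m[48;2;18;6;28m🬂[38;2;21;7;31m[48;2;18;6;28m🬂[0m
[38;2;15;6;26m[48;2;12;5;24m🬂[38;2;15;6;26m[48;2;12;5;24m🬂[38;2;15;6;26m[48;2;12;5;24m🬂[38;2;15;6;26m[48;2;12;5;24m🬂[38;2;15;6;26m[48;2;12;5;24m🬂[38;2;15;6;26m[48;2;12;5;24m🬂[38;2;15;6;26m[48;2;12;5;24m🬂[38;2;15;6;26m[48;2;12;5;24m🬂[38;2;15;6;26m[48;2;12;5;24m🬂[38;2;15;6;26m[48;2;12;5;24m🬂[38;2;15;6;26m[48;2;12;5;24m🬂[38;2;15;6;26m[48;2;12;5;24m🬂[0m
</frame>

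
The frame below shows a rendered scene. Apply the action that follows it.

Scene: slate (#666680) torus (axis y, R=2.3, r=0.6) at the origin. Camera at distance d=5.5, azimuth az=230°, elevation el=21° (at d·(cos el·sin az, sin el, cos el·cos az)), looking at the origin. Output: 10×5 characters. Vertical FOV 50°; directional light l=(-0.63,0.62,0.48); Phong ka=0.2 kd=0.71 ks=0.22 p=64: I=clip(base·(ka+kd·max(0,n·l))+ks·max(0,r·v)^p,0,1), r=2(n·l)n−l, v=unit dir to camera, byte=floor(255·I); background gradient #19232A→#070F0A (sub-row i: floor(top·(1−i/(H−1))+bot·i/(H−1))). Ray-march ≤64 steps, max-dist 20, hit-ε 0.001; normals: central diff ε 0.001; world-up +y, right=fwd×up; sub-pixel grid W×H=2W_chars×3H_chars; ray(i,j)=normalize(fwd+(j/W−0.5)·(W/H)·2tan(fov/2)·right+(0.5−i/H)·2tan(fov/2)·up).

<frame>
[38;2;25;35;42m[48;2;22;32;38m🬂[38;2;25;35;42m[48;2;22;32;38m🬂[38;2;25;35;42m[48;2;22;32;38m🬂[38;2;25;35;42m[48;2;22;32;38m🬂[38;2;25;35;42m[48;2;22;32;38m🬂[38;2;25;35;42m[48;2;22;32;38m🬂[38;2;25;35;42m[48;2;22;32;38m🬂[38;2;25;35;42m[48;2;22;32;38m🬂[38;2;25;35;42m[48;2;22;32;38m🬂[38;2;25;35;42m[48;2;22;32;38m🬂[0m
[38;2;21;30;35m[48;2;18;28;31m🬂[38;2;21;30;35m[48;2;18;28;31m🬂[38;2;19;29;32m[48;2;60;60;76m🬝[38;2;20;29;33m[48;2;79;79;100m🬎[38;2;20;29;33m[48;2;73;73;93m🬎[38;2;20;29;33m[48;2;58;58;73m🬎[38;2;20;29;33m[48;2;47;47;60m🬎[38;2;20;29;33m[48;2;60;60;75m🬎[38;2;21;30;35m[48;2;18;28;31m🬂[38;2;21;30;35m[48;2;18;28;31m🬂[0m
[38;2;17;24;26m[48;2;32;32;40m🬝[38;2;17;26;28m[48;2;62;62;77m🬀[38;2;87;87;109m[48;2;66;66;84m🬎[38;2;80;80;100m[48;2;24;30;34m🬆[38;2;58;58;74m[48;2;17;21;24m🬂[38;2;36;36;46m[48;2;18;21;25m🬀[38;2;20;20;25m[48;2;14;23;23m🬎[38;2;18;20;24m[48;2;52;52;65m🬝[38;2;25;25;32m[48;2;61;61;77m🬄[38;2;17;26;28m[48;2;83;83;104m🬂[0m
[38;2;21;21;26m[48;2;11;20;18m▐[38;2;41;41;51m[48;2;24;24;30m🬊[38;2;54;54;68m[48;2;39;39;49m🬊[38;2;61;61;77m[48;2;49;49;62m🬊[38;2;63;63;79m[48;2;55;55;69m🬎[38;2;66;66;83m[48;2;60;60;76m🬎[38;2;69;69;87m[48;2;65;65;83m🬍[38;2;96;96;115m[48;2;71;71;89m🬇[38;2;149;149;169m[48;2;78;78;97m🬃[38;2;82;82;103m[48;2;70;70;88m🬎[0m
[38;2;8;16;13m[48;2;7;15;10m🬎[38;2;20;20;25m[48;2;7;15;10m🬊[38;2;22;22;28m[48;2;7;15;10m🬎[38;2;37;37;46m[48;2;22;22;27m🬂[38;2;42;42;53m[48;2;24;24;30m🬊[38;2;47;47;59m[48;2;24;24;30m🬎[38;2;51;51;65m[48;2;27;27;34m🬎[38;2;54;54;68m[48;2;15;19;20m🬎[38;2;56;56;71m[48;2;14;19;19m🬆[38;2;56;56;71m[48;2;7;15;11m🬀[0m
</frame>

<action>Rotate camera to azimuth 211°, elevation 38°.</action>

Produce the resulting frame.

<frame>
[38;2;25;35;42m[48;2;22;32;38m🬂[38;2;25;35;42m[48;2;22;32;38m🬂[38;2;25;35;42m[48;2;22;32;38m🬂[38;2;25;35;42m[48;2;22;32;38m🬂[38;2;25;35;42m[48;2;22;32;38m🬂[38;2;25;35;42m[48;2;22;32;38m🬂[38;2;25;35;42m[48;2;22;32;38m🬂[38;2;25;35;42m[48;2;22;32;38m🬂[38;2;25;35;42m[48;2;22;32;38m🬂[38;2;25;35;42m[48;2;22;32;38m🬂[0m
[38;2;21;30;35m[48;2;18;28;31m🬂[38;2;21;30;35m[48;2;18;28;31m🬂[38;2;28;35;41m[48;2;78;78;98m🬎[38;2;51;54;68m[48;2;155;155;176m🬬[38;2;24;30;36m[48;2;57;57;72m🬡[38;2;41;41;52m[48;2;20;25;30m🬋[38;2;37;37;47m[48;2;20;25;30m🬋[38;2;65;65;81m[48;2;23;27;33m🬋[38;2;56;56;71m[48;2;19;29;32m🬏[38;2;21;30;35m[48;2;18;28;31m🬂[0m
[38;2;16;25;26m[48;2;20;20;25m🬝[38;2;17;26;28m[48;2;67;67;85m🬀[38;2;89;89;111m[48;2;65;65;82m🬝[38;2;74;74;93m[48;2;20;27;30m🬀[38;2;16;25;27m[48;2;14;23;23m🬎[38;2;16;25;27m[48;2;14;23;23m🬎[38;2;15;24;25m[48;2;20;20;25m🬺[38;2;20;20;25m[48;2;15;24;24m🬨[38;2;52;52;65m[48;2;22;22;28m▐[38;2;16;25;27m[48;2;77;77;97m🬊[0m
[38;2;20;20;25m[48;2;11;20;18m▐[38;2;60;60;75m[48;2;39;39;49m🬊[38;2;77;77;97m[48;2;61;61;76m🬎[38;2;12;21;20m[48;2;69;69;87m🬎[38;2;12;21;20m[48;2;65;65;82m🬎[38;2;12;21;20m[48;2;55;55;69m🬎[38;2;12;21;20m[48;2;57;57;71m🬎[38;2;15;20;21m[48;2;58;58;73m🬆[38;2;60;60;75m[48;2;135;135;154m🬝[38;2;76;76;96m[48;2;86;86;106m🬮[0m
[38;2;8;16;13m[48;2;7;15;10m🬎[38;2;33;33;41m[48;2;17;19;22m🬁[38;2;46;46;58m[48;2;25;25;32m🬊[38;2;57;57;72m[48;2;40;40;51m🬊[38;2;61;61;76m[48;2;47;47;59m🬎[38;2;63;63;79m[48;2;53;53;67m🬎[38;2;64;64;80m[48;2;56;56;71m🬎[38;2;66;66;83m[48;2;58;58;73m🬎[38;2;82;82;100m[48;2;61;61;77m🬂[38;2;67;67;85m[48;2;7;15;11m🬄[0m
</frame>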